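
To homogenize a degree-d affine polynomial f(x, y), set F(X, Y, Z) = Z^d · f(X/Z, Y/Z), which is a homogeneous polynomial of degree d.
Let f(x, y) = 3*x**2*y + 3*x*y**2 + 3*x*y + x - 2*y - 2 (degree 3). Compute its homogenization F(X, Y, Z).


F(X, Y, Z) = 3*X**2*Y + 3*X*Y**2 + 3*X*Y*Z + X*Z**2 - 2*Y*Z**2 - 2*Z**3

deg(f) = 3.
Substitute x = X/Z, y = Y/Z into f, then multiply by Z^3.
  monomial 3·x^2·y^1 ↦ 3·X^2·Y^1·Z^0.
  monomial 3·x^1·y^2 ↦ 3·X^1·Y^2·Z^0.
  monomial 3·x^1·y^1 ↦ 3·X^1·Y^1·Z^1.
  monomial 1·x^1·y^0 ↦ 1·X^1·Y^0·Z^2.
  monomial -2·x^0·y^1 ↦ -2·X^0·Y^1·Z^2.
  monomial -2·x^0·y^0 ↦ -2·X^0·Y^0·Z^3.
Collecting: F(X, Y, Z) = 3*X**2*Y + 3*X*Y**2 + 3*X*Y*Z + X*Z**2 - 2*Y*Z**2 - 2*Z**3.


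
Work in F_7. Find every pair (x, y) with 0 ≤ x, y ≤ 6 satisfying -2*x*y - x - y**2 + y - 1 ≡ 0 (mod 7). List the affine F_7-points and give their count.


Affine F_7-points: {(0, 3), (0, 5), (1, 3), (2, 1), (2, 3), (3, 3), (3, 6), (4, 3), (4, 4), (5, 2), (5, 3), (6, 0), (6, 3)}; count = 13.

For each of the 49 pairs (x, y) ∈ F_7², evaluate f(x, y) mod 7. Record the zeros.
  x = 0: [0↦6, 1↦6, 2↦4, 3↦0, 4↦1, 5↦0, 6↦4]  zeros at y ∈ {3, 5}
  x = 1: [0↦5, 1↦3, 2↦6, 3↦0, 4↦6, 5↦3, 6↦5]  zeros at y ∈ {3}
  x = 2: [0↦4, 1↦0, 2↦1, 3↦0, 4↦4, 5↦6, 6↦6]  zeros at y ∈ {1, 3}
  x = 3: [0↦3, 1↦4, 2↦3, 3↦0, 4↦2, 5↦2, 6↦0]  zeros at y ∈ {3, 6}
  x = 4: [0↦2, 1↦1, 2↦5, 3↦0, 4↦0, 5↦5, 6↦1]  zeros at y ∈ {3, 4}
  x = 5: [0↦1, 1↦5, 2↦0, 3↦0, 4↦5, 5↦1, 6↦2]  zeros at y ∈ {2, 3}
  x = 6: [0↦0, 1↦2, 2↦2, 3↦0, 4↦3, 5↦4, 6↦3]  zeros at y ∈ {0, 3}
Collecting zeros: affine points = {(0, 3), (0, 5), (1, 3), (2, 1), (2, 3), (3, 3), (3, 6), (4, 3), (4, 4), (5, 2), (5, 3), (6, 0), (6, 3)}.
Total count |C(F_7)_aff| = 13.


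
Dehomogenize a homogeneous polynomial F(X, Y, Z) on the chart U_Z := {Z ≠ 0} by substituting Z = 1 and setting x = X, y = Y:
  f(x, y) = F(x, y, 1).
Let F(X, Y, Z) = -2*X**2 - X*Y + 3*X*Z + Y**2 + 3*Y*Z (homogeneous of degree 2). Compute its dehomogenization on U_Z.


f(x, y) = -2*x**2 - x*y + 3*x + y**2 + 3*y

On U_Z we set Z = 1. Each monomial c·X^i·Y^j·Z^k in F becomes c·x^i·y^j·1^k = c·x^i·y^j.
Substituting Z = 1: F(X, Y, 1) = -2*x**2 - x*y + 3*x + y**2 + 3*y.
Note: deg(f) ≤ deg(F) = 2; strict inequality happens when F is divisible by Z (lost terms).


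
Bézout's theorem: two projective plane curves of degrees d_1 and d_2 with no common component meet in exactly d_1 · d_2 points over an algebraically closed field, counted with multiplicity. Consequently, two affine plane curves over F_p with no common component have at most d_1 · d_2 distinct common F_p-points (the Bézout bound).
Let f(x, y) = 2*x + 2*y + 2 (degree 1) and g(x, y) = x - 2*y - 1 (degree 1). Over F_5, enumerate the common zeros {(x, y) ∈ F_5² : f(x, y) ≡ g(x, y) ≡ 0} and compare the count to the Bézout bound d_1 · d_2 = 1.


Common zeros: {(3, 1)}; count = 1; Bézout bound = 1.

deg(f) = 1, deg(g) = 1, so Bézout bound = 1.
Scan x ∈ F_5. For each x, list the y ∈ F_5 with f(x, y) ≡ 0 and those with g(x, y) ≡ 0 (mod 5); the common zeros in that column are the intersection.
  x = 0: f ≡ 0 at y ∈ {4}; g ≡ 0 at y ∈ {2}; common: ∅.
  x = 1: f ≡ 0 at y ∈ {3}; g ≡ 0 at y ∈ {0}; common: ∅.
  x = 2: f ≡ 0 at y ∈ {2}; g ≡ 0 at y ∈ {3}; common: ∅.
  x = 3: f ≡ 0 at y ∈ {1}; g ≡ 0 at y ∈ {1}; common: {1}.
  x = 4: f ≡ 0 at y ∈ {0}; g ≡ 0 at y ∈ {4}; common: ∅.
Collecting: common zeros = {(3, 1)}, so the count is 1.
Comparison with the Bézout bound: 1 ≤ 1 = deg(f)·deg(g), as expected for curves with no common component (the bound is attained).


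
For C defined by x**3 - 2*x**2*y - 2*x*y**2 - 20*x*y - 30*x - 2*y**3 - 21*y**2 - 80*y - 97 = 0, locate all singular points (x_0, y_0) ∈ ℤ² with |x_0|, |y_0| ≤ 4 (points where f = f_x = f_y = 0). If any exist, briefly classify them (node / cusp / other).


Singular points: {(-2, -3)}; classification: cusp.

Compute partial derivatives:
  f_x = 3*x**2 - 4*x*y - 2*y**2 - 20*y - 30.
  f_y = -2*x**2 - 4*x*y - 20*x - 6*y**2 - 42*y - 80.
Scan x_0 ∈ {−4, ..., 4}. For each x_0, f_y(x_0, y) is a polynomial in y; find its integer roots y ∈ {−4, ..., 4}, then test f_x and f at those candidates.
  x = -4: f_y(-4, y) = -6*y**2 - 26*y - 32; no integer root y with |y| ≤ 4.
  x = -3: f_y(-3, y) = -6*y**2 - 30*y - 38; no integer root y with |y| ≤ 4.
  x = -2: f_y(-2, y) = -6*y**2 - 34*y - 48; vanishes at y ∈ {-3}. (-2, -3): f_x = 0, f = 0 — SINGULAR.
  x = -1: f_y(-1, y) = -6*y**2 - 38*y - 62; no integer root y with |y| ≤ 4.
  x = 0: f_y(0, y) = -6*y**2 - 42*y - 80; no integer root y with |y| ≤ 4.
  x = 1: f_y(1, y) = -6*y**2 - 46*y - 102; no integer root y with |y| ≤ 4.
  x = 2: f_y(2, y) = -6*y**2 - 50*y - 128; no integer root y with |y| ≤ 4.
  x = 3: f_y(3, y) = -6*y**2 - 54*y - 158; no integer root y with |y| ≤ 4.
  x = 4: f_y(4, y) = -6*y**2 - 58*y - 192; no integer root y with |y| ≤ 4.
Only singular point on the grid: (-2, -3).
Classify: substitute x = -2 + u, y = -3 + v and expand: f = u**3 - 2*u**2*v - 2*u*v**2 - 2*v**3 + v**2.
No constant or linear terms (consistent with a singular point). Quadratic part: v**2. Cubic part: u**3 - 2*u**2*v - 2*u*v**2 - 2*v**3.
The quadratic part v**2 is a perfect square, so there is a single (double) tangent line v = 0, i.e. y = -3. Restricting the cubic part to that line (v = 0) leaves u**3 ≠ 0, so f is not divisible by v and the branch is v² ≈ -u**3 to lowest order — this is a cusp.
Classification: cusp.


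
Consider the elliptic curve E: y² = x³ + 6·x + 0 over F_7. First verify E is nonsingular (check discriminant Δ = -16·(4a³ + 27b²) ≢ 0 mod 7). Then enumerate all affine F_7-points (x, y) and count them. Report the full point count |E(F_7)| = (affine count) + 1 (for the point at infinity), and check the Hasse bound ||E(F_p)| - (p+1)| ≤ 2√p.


Affine points = {(0, 0), (1, 0), (4, 2), (4, 5), (5, 1), (5, 6), (6, 0)}; affine count = 7; |E(F_7)| = 8.

Discriminant check: Δ ∝ 4a³ + 27b² = 4·6³ + 27·0² = 4·216 + 27·0 ≡ 3 (mod 7). Nonzero ⇒ E is nonsingular.
For each x ∈ F_7, compute rhs = x³ + 6·x + 0 mod 7, then count y ∈ F_7 with y² ≡ rhs.
  x = 0: rhs = 0, matching y values: 0 (1 points).
  x = 1: rhs = 0, matching y values: 0 (1 points).
  x = 2: rhs = 6, matching y values: none (0 points).
  x = 3: rhs = 3, matching y values: none (0 points).
  x = 4: rhs = 4, matching y values: 2, 5 (2 points).
  x = 5: rhs = 1, matching y values: 1, 6 (2 points).
  x = 6: rhs = 0, matching y values: 0 (1 points).
Total affine count: 7.
Full point count |E(F_7)| = 7 + 1 = 8.
Hasse bound: |8 − (7+1)| = |0| = 0 ≤ 2√7 ≈ 5.2915 ✓.


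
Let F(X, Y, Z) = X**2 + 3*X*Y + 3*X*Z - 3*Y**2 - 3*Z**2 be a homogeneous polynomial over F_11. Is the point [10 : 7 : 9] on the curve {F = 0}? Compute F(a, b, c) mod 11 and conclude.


F(10,7,9) ≡ 3 (mod 11); P is NOT on the curve.

Evaluate F(10, 7, 9) term-by-term (mod 11).
  X**2 ↦ 1·100·1·1 = 100
  3*X*Y ↦ 3·10·7·1 = 210
  3*X*Z ↦ 3·10·1·9 = 270
  -3*Y**2 ↦ -3·1·49·1 = -147
  -3*Z**2 ↦ -3·1·1·81 = -243
Sum: F(10, 7, 9) = (100) + (210) + (270) + (-147) + (-243) = 190.
Reducing mod 11: 190 ≡ 3 (mod 11).
Since F(a, b, c) ≡ 3 ≠ 0 (mod 11), P does NOT lie on the curve.


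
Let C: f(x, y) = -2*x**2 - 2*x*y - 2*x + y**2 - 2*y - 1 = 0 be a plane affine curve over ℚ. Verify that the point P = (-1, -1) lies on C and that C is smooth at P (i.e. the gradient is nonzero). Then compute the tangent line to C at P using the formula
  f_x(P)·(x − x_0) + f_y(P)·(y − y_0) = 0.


Tangent line at P: 4*x - 2*y + 2 = 0.

Step 1: f(-1, -1) = 0, so P lies on C.
Step 2: partial derivatives
  f_x(x, y) = -4*x - 2*y - 2, f_y(x, y) = -2*x + 2*y - 2.
  f_x(P) = 4, f_y(P) = -2 (gradient nonzero, so P is smooth).
Step 3: tangent line at P: 4·(x − -1) + -2·(y − -1) = 0.
Expanding: 4*x - 2*y + 2 = 0.


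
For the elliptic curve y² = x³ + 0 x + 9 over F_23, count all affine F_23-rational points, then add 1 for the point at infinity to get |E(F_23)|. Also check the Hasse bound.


Affine points = {(0, 3), (0, 20), (3, 6), (3, 17), (4, 2), (4, 21), (6, 8), (6, 15), (9, 5), (9, 18), (11, 11), (11, 12), (12, 9), (12, 14), (14, 4), (14, 19), (15, 7), (15, 16), (17, 0), (21, 1), (21, 22), (22, 10), (22, 13)}; affine count = 23; |E(F_23)| = 24.

Discriminant check: Δ ∝ 4a³ + 27b² = 4·0³ + 27·9² = 4·0 + 27·81 ≡ 2 (mod 23). Nonzero ⇒ E is nonsingular.
For each x ∈ F_23, compute rhs = x³ + 0·x + 9 mod 23, then count y ∈ F_23 with y² ≡ rhs.
  x = 0: rhs = 9, matching y values: 3, 20 (2 points).
  x = 1: rhs = 10, matching y values: none (0 points).
  x = 2: rhs = 17, matching y values: none (0 points).
  x = 3: rhs = 13, matching y values: 6, 17 (2 points).
  x = 4: rhs = 4, matching y values: 2, 21 (2 points).
  x = 5: rhs = 19, matching y values: none (0 points).
  x = 6: rhs = 18, matching y values: 8, 15 (2 points).
  x = 7: rhs = 7, matching y values: none (0 points).
  x = 8: rhs = 15, matching y values: none (0 points).
  x = 9: rhs = 2, matching y values: 5, 18 (2 points).
  x = 10: rhs = 20, matching y values: none (0 points).
  x = 11: rhs = 6, matching y values: 11, 12 (2 points).
  x = 12: rhs = 12, matching y values: 9, 14 (2 points).
  x = 13: rhs = 21, matching y values: none (0 points).
  x = 14: rhs = 16, matching y values: 4, 19 (2 points).
  x = 15: rhs = 3, matching y values: 7, 16 (2 points).
  x = 16: rhs = 11, matching y values: none (0 points).
  x = 17: rhs = 0, matching y values: 0 (1 points).
  x = 18: rhs = 22, matching y values: none (0 points).
  x = 19: rhs = 14, matching y values: none (0 points).
  x = 20: rhs = 5, matching y values: none (0 points).
  x = 21: rhs = 1, matching y values: 1, 22 (2 points).
  x = 22: rhs = 8, matching y values: 10, 13 (2 points).
Total affine count: 23.
Full point count |E(F_23)| = 23 + 1 = 24.
Hasse bound: |24 − (23+1)| = |0| = 0 ≤ 2√23 ≈ 9.5917 ✓.


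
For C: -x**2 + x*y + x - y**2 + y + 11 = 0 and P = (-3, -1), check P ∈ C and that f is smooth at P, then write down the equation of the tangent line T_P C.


Tangent line at P: 6*x + 18 = 0.

Step 1: f(-3, -1) = 0, so P lies on C.
Step 2: partial derivatives
  f_x(x, y) = -2*x + y + 1, f_y(x, y) = x - 2*y + 1.
  f_x(P) = 6, f_y(P) = 0 (gradient nonzero, so P is smooth).
Step 3: tangent line at P: 6·(x − -3) + 0·(y − -1) = 0.
Expanding: 6*x + 18 = 0.


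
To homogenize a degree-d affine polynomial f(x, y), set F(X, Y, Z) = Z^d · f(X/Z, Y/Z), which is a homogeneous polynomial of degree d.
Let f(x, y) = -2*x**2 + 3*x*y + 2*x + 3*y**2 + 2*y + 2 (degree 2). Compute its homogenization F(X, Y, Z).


F(X, Y, Z) = -2*X**2 + 3*X*Y + 2*X*Z + 3*Y**2 + 2*Y*Z + 2*Z**2

deg(f) = 2.
Substitute x = X/Z, y = Y/Z into f, then multiply by Z^2.
  monomial -2·x^2·y^0 ↦ -2·X^2·Y^0·Z^0.
  monomial 3·x^1·y^1 ↦ 3·X^1·Y^1·Z^0.
  monomial 2·x^1·y^0 ↦ 2·X^1·Y^0·Z^1.
  monomial 3·x^0·y^2 ↦ 3·X^0·Y^2·Z^0.
  monomial 2·x^0·y^1 ↦ 2·X^0·Y^1·Z^1.
  monomial 2·x^0·y^0 ↦ 2·X^0·Y^0·Z^2.
Collecting: F(X, Y, Z) = -2*X**2 + 3*X*Y + 2*X*Z + 3*Y**2 + 2*Y*Z + 2*Z**2.


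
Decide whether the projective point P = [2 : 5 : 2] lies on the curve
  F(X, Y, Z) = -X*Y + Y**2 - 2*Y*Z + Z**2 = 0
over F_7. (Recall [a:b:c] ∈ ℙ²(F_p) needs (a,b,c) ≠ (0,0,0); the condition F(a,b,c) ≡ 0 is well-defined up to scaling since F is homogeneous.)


F(2,5,2) ≡ 6 (mod 7); P is NOT on the curve.

Evaluate F(2, 5, 2) term-by-term (mod 7).
  -X*Y ↦ -1·2·5·1 = -10
  Y**2 ↦ 1·1·25·1 = 25
  -2*Y*Z ↦ -2·1·5·2 = -20
  Z**2 ↦ 1·1·1·4 = 4
Sum: F(2, 5, 2) = (-10) + (25) + (-20) + (4) = -1.
Reducing mod 7: -1 ≡ 6 (mod 7).
Since F(a, b, c) ≡ 6 ≠ 0 (mod 7), P does NOT lie on the curve.


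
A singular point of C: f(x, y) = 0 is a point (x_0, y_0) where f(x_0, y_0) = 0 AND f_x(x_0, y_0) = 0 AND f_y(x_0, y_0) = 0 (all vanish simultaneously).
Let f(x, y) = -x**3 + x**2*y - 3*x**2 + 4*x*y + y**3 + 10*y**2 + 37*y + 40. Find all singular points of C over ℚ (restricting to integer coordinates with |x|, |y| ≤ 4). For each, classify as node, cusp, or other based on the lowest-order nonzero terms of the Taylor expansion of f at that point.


Singular points: {(-2, -3)}; classification: cusp.

Compute partial derivatives:
  f_x = -3*x**2 + 2*x*y - 6*x + 4*y.
  f_y = x**2 + 4*x + 3*y**2 + 20*y + 37.
Scan x_0 ∈ {−4, ..., 4}. For each x_0, f_y(x_0, y) is a polynomial in y; find its integer roots y ∈ {−4, ..., 4}, then test f_x and f at those candidates.
  x = -4: f_y(-4, y) = 3*y**2 + 20*y + 37; no integer root y with |y| ≤ 4.
  x = -3: f_y(-3, y) = 3*y**2 + 20*y + 34; no integer root y with |y| ≤ 4.
  x = -2: f_y(-2, y) = 3*y**2 + 20*y + 33; vanishes at y ∈ {-3}. (-2, -3): f_x = 0, f = 0 — SINGULAR.
  x = -1: f_y(-1, y) = 3*y**2 + 20*y + 34; no integer root y with |y| ≤ 4.
  x = 0: f_y(0, y) = 3*y**2 + 20*y + 37; no integer root y with |y| ≤ 4.
  x = 1: f_y(1, y) = 3*y**2 + 20*y + 42; no integer root y with |y| ≤ 4.
  x = 2: f_y(2, y) = 3*y**2 + 20*y + 49; no integer root y with |y| ≤ 4.
  x = 3: f_y(3, y) = 3*y**2 + 20*y + 58; no integer root y with |y| ≤ 4.
  x = 4: f_y(4, y) = 3*y**2 + 20*y + 69; no integer root y with |y| ≤ 4.
Only singular point on the grid: (-2, -3).
Classify: substitute x = -2 + u, y = -3 + v and expand: f = -u**3 + u**2*v + v**3 + v**2.
No constant or linear terms (consistent with a singular point). Quadratic part: v**2. Cubic part: -u**3 + u**2*v + v**3.
The quadratic part v**2 is a perfect square, so there is a single (double) tangent line v = 0, i.e. y = -3. Restricting the cubic part to that line (v = 0) leaves -u**3 ≠ 0, so f is not divisible by v and the branch is v² ≈ u**3 to lowest order — this is a cusp.
Classification: cusp.


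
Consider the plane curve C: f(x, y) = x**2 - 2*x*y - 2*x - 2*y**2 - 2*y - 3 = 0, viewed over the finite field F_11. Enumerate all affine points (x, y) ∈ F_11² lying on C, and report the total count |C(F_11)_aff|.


Affine F_11-points: {(2, 1), (2, 7), (3, 0), (3, 7), (5, 6), (5, 10), (6, 5), (6, 10), (9, 6), (10, 0)}; count = 10.

For each of the 121 pairs (x, y) ∈ F_11², evaluate f(x, y) mod 11. Record the zeros.
  x = 0: [0↦8, 1↦4, 2↦7, 3↦6, 4↦1, 5↦3, 6↦1, 7↦6, 8↦7, 9↦4, 10↦8]  zeros at y ∈ ∅
  x = 1: [0↦7, 1↦1, 2↦2, 3↦10, 4↦3, 5↦3, 6↦10, 7↦2, 8↦1, 9↦7, 10↦9]  zeros at y ∈ ∅
  x = 2: [0↦8, 1↦0, 2↦10, 3↦5, 4↦7, 5↦5, 6↦10, 7↦0, 8↦8, 9↦1, 10↦1]  zeros at y ∈ {1, 7}
  x = 3: [0↦0, 1↦1, 2↦9, 3↦2, 4↦2, 5↦9, 6↦1, 7↦0, 8↦6, 9↦8, 10↦6]  zeros at y ∈ {0, 7}
  x = 4: [0↦5, 1↦4, 2↦10, 3↦1, 4↦10, 5↦4, 6↦5, 7↦2, 8↦6, 9↦6, 10↦2]  zeros at y ∈ ∅
  x = 5: [0↦1, 1↦9, 2↦2, 3↦2, 4↦9, 5↦1, 6↦0, 7↦6, 8↦8, 9↦6, 10↦0]  zeros at y ∈ {6, 10}
  x = 6: [0↦10, 1↦5, 2↦7, 3↦5, 4↦10, 5↦0, 6↦8, 7↦1, 8↦1, 9↦8, 10↦0]  zeros at y ∈ {5, 10}
  x = 7: [0↦10, 1↦3, 2↦3, 3↦10, 4↦2, 5↦1, 6↦7, 7↦9, 8↦7, 9↦1, 10↦2]  zeros at y ∈ ∅
  x = 8: [0↦1, 1↦3, 2↦1, 3↦6, 4↦7, 5↦4, 6↦8, 7↦8, 8↦4, 9↦7, 10↦6]  zeros at y ∈ ∅
  x = 9: [0↦5, 1↦5, 2↦1, 3↦4, 4↦3, 5↦9, 6↦0, 7↦9, 8↦3, 9↦4, 10↦1]  zeros at y ∈ {6}
  x = 10: [0↦0, 1↦9, 2↦3, 3↦4, 4↦1, 5↦5, 6↦5, 7↦1, 8↦4, 9↦3, 10↦9]  zeros at y ∈ {0}
Collecting zeros: affine points = {(2, 1), (2, 7), (3, 0), (3, 7), (5, 6), (5, 10), (6, 5), (6, 10), (9, 6), (10, 0)}.
Total count |C(F_11)_aff| = 10.


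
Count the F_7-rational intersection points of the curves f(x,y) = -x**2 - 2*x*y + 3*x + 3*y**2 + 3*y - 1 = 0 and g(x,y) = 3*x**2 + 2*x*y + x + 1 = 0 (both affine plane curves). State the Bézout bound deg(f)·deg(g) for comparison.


Common zeros: {(4, 3)}; count = 1; Bézout bound = 4.

deg(f) = 2, deg(g) = 2, so Bézout bound = 4.
Scan x ∈ F_7. For each x, list the y ∈ F_7 with f(x, y) ≡ 0 and those with g(x, y) ≡ 0 (mod 7); the common zeros in that column are the intersection.
  x = 0: f ≡ 0 at y ∈ {3}; g ≡ 0 at y ∈ ∅; common: ∅.
  x = 1: f ≡ 0 at y ∈ ∅; g ≡ 0 at y ∈ {1}; common: ∅.
  x = 2: f ≡ 0 at y ∈ ∅; g ≡ 0 at y ∈ {5}; common: ∅.
  x = 3: f ≡ 0 at y ∈ {4}; g ≡ 0 at y ∈ {3}; common: ∅.
  x = 4: f ≡ 0 at y ∈ {1, 3}; g ≡ 0 at y ∈ {3}; common: {3}.
  x = 5: f ≡ 0 at y ∈ ∅; g ≡ 0 at y ∈ {1}; common: ∅.
  x = 6: f ≡ 0 at y ∈ {4, 6}; g ≡ 0 at y ∈ {5}; common: ∅.
Collecting: common zeros = {(4, 3)}, so the count is 1.
Comparison with the Bézout bound: 1 ≤ 4 = deg(f)·deg(g), as expected for curves with no common component (the affine F_7-count falls short of the bound because intersections may lie at infinity, over extension fields, or carry multiplicity).


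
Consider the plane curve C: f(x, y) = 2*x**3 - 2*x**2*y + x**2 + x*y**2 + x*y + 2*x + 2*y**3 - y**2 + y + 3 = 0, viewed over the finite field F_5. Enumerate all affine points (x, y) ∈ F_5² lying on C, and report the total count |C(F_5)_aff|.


Affine F_5-points: {(0, 1), (1, 1), (2, 1), (2, 3), (4, 0), (4, 3)}; count = 6.

For each of the 25 pairs (x, y) ∈ F_5², evaluate f(x, y) mod 5. Record the zeros.
  x = 0: [0↦3, 1↦0, 2↦2, 3↦1, 4↦4]  zeros at y ∈ {1}
  x = 1: [0↦3, 1↦0, 2↦4, 3↦2, 4↦1]  zeros at y ∈ {1}
  x = 2: [0↦2, 1↦0, 2↦2, 3↦0, 4↦1]  zeros at y ∈ {1, 3}
  x = 3: [0↦2, 1↦2, 2↦3, 3↦2, 4↦1]  zeros at y ∈ ∅
  x = 4: [0↦0, 1↦3, 2↦4, 3↦0, 4↦3]  zeros at y ∈ {0, 3}
Collecting zeros: affine points = {(0, 1), (1, 1), (2, 1), (2, 3), (4, 0), (4, 3)}.
Total count |C(F_5)_aff| = 6.


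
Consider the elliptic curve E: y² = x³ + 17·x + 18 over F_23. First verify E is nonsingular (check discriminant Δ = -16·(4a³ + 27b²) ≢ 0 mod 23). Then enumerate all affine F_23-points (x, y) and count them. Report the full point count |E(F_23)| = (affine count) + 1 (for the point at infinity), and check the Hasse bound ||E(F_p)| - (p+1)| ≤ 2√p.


Affine points = {(0, 8), (0, 15), (1, 6), (1, 17), (3, 2), (3, 21), (4, 9), (4, 14), (9, 7), (9, 16), (11, 8), (11, 15), (12, 8), (12, 15), (16, 4), (16, 19), (19, 1), (19, 22), (20, 3), (20, 20), (22, 0)}; affine count = 21; |E(F_23)| = 22.

Discriminant check: Δ ∝ 4a³ + 27b² = 4·17³ + 27·18² = 4·4913 + 27·324 ≡ 18 (mod 23). Nonzero ⇒ E is nonsingular.
For each x ∈ F_23, compute rhs = x³ + 17·x + 18 mod 23, then count y ∈ F_23 with y² ≡ rhs.
  x = 0: rhs = 18, matching y values: 8, 15 (2 points).
  x = 1: rhs = 13, matching y values: 6, 17 (2 points).
  x = 2: rhs = 14, matching y values: none (0 points).
  x = 3: rhs = 4, matching y values: 2, 21 (2 points).
  x = 4: rhs = 12, matching y values: 9, 14 (2 points).
  x = 5: rhs = 21, matching y values: none (0 points).
  x = 6: rhs = 14, matching y values: none (0 points).
  x = 7: rhs = 20, matching y values: none (0 points).
  x = 8: rhs = 22, matching y values: none (0 points).
  x = 9: rhs = 3, matching y values: 7, 16 (2 points).
  x = 10: rhs = 15, matching y values: none (0 points).
  x = 11: rhs = 18, matching y values: 8, 15 (2 points).
  x = 12: rhs = 18, matching y values: 8, 15 (2 points).
  x = 13: rhs = 21, matching y values: none (0 points).
  x = 14: rhs = 10, matching y values: none (0 points).
  x = 15: rhs = 14, matching y values: none (0 points).
  x = 16: rhs = 16, matching y values: 4, 19 (2 points).
  x = 17: rhs = 22, matching y values: none (0 points).
  x = 18: rhs = 15, matching y values: none (0 points).
  x = 19: rhs = 1, matching y values: 1, 22 (2 points).
  x = 20: rhs = 9, matching y values: 3, 20 (2 points).
  x = 21: rhs = 22, matching y values: none (0 points).
  x = 22: rhs = 0, matching y values: 0 (1 points).
Total affine count: 21.
Full point count |E(F_23)| = 21 + 1 = 22.
Hasse bound: |22 − (23+1)| = |-2| = 2 ≤ 2√23 ≈ 9.5917 ✓.


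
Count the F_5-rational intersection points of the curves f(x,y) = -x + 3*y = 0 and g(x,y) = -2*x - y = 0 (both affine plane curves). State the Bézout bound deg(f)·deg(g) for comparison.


Common zeros: {(0, 0)}; count = 1; Bézout bound = 1.

deg(f) = 1, deg(g) = 1, so Bézout bound = 1.
Scan x ∈ F_5. For each x, list the y ∈ F_5 with f(x, y) ≡ 0 and those with g(x, y) ≡ 0 (mod 5); the common zeros in that column are the intersection.
  x = 0: f ≡ 0 at y ∈ {0}; g ≡ 0 at y ∈ {0}; common: {0}.
  x = 1: f ≡ 0 at y ∈ {2}; g ≡ 0 at y ∈ {3}; common: ∅.
  x = 2: f ≡ 0 at y ∈ {4}; g ≡ 0 at y ∈ {1}; common: ∅.
  x = 3: f ≡ 0 at y ∈ {1}; g ≡ 0 at y ∈ {4}; common: ∅.
  x = 4: f ≡ 0 at y ∈ {3}; g ≡ 0 at y ∈ {2}; common: ∅.
Collecting: common zeros = {(0, 0)}, so the count is 1.
Comparison with the Bézout bound: 1 ≤ 1 = deg(f)·deg(g), as expected for curves with no common component (the bound is attained).


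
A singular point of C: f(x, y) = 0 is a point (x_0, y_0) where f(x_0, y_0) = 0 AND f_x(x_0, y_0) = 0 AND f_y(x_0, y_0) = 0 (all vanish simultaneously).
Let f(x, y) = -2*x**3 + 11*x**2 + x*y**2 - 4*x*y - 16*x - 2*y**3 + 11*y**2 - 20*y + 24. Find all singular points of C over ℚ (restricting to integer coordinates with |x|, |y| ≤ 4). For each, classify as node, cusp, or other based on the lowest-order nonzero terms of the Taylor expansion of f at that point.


Singular points: {(2, 2)}; classification: node.

Compute partial derivatives:
  f_x = -6*x**2 + 22*x + y**2 - 4*y - 16.
  f_y = 2*x*y - 4*x - 6*y**2 + 22*y - 20.
Scan x_0 ∈ {−4, ..., 4}. For each x_0, f_y(x_0, y) is a polynomial in y; find its integer roots y ∈ {−4, ..., 4}, then test f_x and f at those candidates.
  x = -4: f_y(-4, y) = -6*y**2 + 14*y - 4; vanishes at y ∈ {2}. (-4, 2): f_x = -204 ≠ 0.
  x = -3: f_y(-3, y) = -6*y**2 + 16*y - 8; vanishes at y ∈ {2}. (-3, 2): f_x = -140 ≠ 0.
  x = -2: f_y(-2, y) = -6*y**2 + 18*y - 12; vanishes at y ∈ {1, 2}. (-2, 1): f_x = -87 ≠ 0; (-2, 2): f_x = -88 ≠ 0.
  x = -1: f_y(-1, y) = -6*y**2 + 20*y - 16; vanishes at y ∈ {2}. (-1, 2): f_x = -48 ≠ 0.
  x = 0: f_y(0, y) = -6*y**2 + 22*y - 20; vanishes at y ∈ {2}. (0, 2): f_x = -20 ≠ 0.
  x = 1: f_y(1, y) = -6*y**2 + 24*y - 24; vanishes at y ∈ {2}. (1, 2): f_x = -4 ≠ 0.
  x = 2: f_y(2, y) = -6*y**2 + 26*y - 28; vanishes at y ∈ {2}. (2, 2): f_x = 0, f = 0 — SINGULAR.
  x = 3: f_y(3, y) = -6*y**2 + 28*y - 32; vanishes at y ∈ {2}. (3, 2): f_x = -8 ≠ 0.
  x = 4: f_y(4, y) = -6*y**2 + 30*y - 36; vanishes at y ∈ {2, 3}. (4, 2): f_x = -28 ≠ 0; (4, 3): f_x = -27 ≠ 0.
Only singular point on the grid: (2, 2).
Classify: substitute x = 2 + u, y = 2 + v and expand: f = -2*u**3 - u**2 + u*v**2 - 2*v**3 + v**2.
No constant or linear terms (consistent with a singular point). Quadratic part: -u**2 + v**2. Cubic part: -2*u**3 + u*v**2 - 2*v**3.
The quadratic part v**2 - u**2 = (v − u)(v + u) splits into two distinct linear factors, so there are two distinct tangent lines y − 2 = ±(x − 2) — this is a node (ordinary double point).
Classification: node.


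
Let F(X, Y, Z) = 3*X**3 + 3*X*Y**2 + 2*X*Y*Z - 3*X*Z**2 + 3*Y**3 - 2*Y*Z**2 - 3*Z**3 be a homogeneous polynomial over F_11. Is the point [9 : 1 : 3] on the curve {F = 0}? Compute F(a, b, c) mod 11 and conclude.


F(9,1,3) ≡ 4 (mod 11); P is NOT on the curve.

Evaluate F(9, 1, 3) term-by-term (mod 11).
  3*X**3 ↦ 3·729·1·1 = 2187
  3*X*Y**2 ↦ 3·9·1·1 = 27
  2*X*Y*Z ↦ 2·9·1·3 = 54
  -3*X*Z**2 ↦ -3·9·1·9 = -243
  3*Y**3 ↦ 3·1·1·1 = 3
  -2*Y*Z**2 ↦ -2·1·1·9 = -18
  -3*Z**3 ↦ -3·1·1·27 = -81
Sum: F(9, 1, 3) = (2187) + (27) + (54) + (-243) + (3) + (-18) + (-81) = 1929.
Reducing mod 11: 1929 ≡ 4 (mod 11).
Since F(a, b, c) ≡ 4 ≠ 0 (mod 11), P does NOT lie on the curve.


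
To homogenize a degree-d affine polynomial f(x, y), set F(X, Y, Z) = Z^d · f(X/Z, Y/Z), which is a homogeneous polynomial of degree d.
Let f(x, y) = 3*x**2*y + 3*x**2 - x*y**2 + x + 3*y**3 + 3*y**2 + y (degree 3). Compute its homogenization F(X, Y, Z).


F(X, Y, Z) = 3*X**2*Y + 3*X**2*Z - X*Y**2 + X*Z**2 + 3*Y**3 + 3*Y**2*Z + Y*Z**2

deg(f) = 3.
Substitute x = X/Z, y = Y/Z into f, then multiply by Z^3.
  monomial 3·x^2·y^1 ↦ 3·X^2·Y^1·Z^0.
  monomial 3·x^2·y^0 ↦ 3·X^2·Y^0·Z^1.
  monomial -1·x^1·y^2 ↦ -1·X^1·Y^2·Z^0.
  monomial 1·x^1·y^0 ↦ 1·X^1·Y^0·Z^2.
  monomial 3·x^0·y^3 ↦ 3·X^0·Y^3·Z^0.
  monomial 3·x^0·y^2 ↦ 3·X^0·Y^2·Z^1.
  monomial 1·x^0·y^1 ↦ 1·X^0·Y^1·Z^2.
Collecting: F(X, Y, Z) = 3*X**2*Y + 3*X**2*Z - X*Y**2 + X*Z**2 + 3*Y**3 + 3*Y**2*Z + Y*Z**2.


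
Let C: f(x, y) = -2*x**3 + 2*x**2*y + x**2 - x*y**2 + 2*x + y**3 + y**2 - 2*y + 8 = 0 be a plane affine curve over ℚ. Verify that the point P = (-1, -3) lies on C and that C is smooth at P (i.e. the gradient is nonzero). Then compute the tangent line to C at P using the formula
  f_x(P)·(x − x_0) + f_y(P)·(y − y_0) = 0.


Tangent line at P: -3*x + 15*y + 42 = 0.

Step 1: f(-1, -3) = 0, so P lies on C.
Step 2: partial derivatives
  f_x(x, y) = -6*x**2 + 4*x*y + 2*x - y**2 + 2, f_y(x, y) = 2*x**2 - 2*x*y + 3*y**2 + 2*y - 2.
  f_x(P) = -3, f_y(P) = 15 (gradient nonzero, so P is smooth).
Step 3: tangent line at P: -3·(x − -1) + 15·(y − -3) = 0.
Expanding: -3*x + 15*y + 42 = 0.


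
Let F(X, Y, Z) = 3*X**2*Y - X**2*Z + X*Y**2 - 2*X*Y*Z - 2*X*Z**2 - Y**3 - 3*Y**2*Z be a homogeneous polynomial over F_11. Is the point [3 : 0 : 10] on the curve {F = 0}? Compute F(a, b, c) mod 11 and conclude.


F(3,0,10) ≡ 3 (mod 11); P is NOT on the curve.

Evaluate F(3, 0, 10) term-by-term (mod 11).
  3*X**2*Y ↦ 3·9·0·1 = 0
  -X**2*Z ↦ -1·9·1·10 = -90
  X*Y**2 ↦ 1·3·0·1 = 0
  -2*X*Y*Z ↦ -2·3·0·10 = 0
  -2*X*Z**2 ↦ -2·3·1·100 = -600
  -Y**3 ↦ -1·1·0·1 = 0
  -3*Y**2*Z ↦ -3·1·0·10 = 0
Sum: F(3, 0, 10) = (0) + (-90) + (0) + (0) + (-600) + (0) + (0) = -690.
Reducing mod 11: -690 ≡ 3 (mod 11).
Since F(a, b, c) ≡ 3 ≠ 0 (mod 11), P does NOT lie on the curve.


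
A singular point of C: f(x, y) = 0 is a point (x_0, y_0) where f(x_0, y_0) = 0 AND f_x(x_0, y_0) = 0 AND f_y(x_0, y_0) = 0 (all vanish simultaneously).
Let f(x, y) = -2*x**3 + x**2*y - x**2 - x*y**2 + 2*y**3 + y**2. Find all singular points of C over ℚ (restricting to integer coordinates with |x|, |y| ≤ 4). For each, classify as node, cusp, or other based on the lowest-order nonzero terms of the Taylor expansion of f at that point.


Singular points: {(0, 0)}; classification: node.

Compute partial derivatives:
  f_x = -6*x**2 + 2*x*y - 2*x - y**2.
  f_y = x**2 - 2*x*y + 6*y**2 + 2*y.
Scan x_0 ∈ {−4, ..., 4}. For each x_0, f_y(x_0, y) is a polynomial in y; find its integer roots y ∈ {−4, ..., 4}, then test f_x and f at those candidates.
  x = -4: f_y(-4, y) = 6*y**2 + 10*y + 16; no integer root y with |y| ≤ 4.
  x = -3: f_y(-3, y) = 6*y**2 + 8*y + 9; no integer root y with |y| ≤ 4.
  x = -2: f_y(-2, y) = 6*y**2 + 6*y + 4; no integer root y with |y| ≤ 4.
  x = -1: f_y(-1, y) = 6*y**2 + 4*y + 1; no integer root y with |y| ≤ 4.
  x = 0: f_y(0, y) = 6*y**2 + 2*y; vanishes at y ∈ {0}. (0, 0): f_x = 0, f = 0 — SINGULAR.
  x = 1: f_y(1, y) = 6*y**2 + 1; no integer root y with |y| ≤ 4.
  x = 2: f_y(2, y) = 6*y**2 - 2*y + 4; no integer root y with |y| ≤ 4.
  x = 3: f_y(3, y) = 6*y**2 - 4*y + 9; no integer root y with |y| ≤ 4.
  x = 4: f_y(4, y) = 6*y**2 - 6*y + 16; no integer root y with |y| ≤ 4.
Only singular point on the grid: (0, 0).
Classify: substitute x = 0 + u, y = 0 + v and expand: f = -2*u**3 + u**2*v - u**2 - u*v**2 + 2*v**3 + v**2.
No constant or linear terms (consistent with a singular point). Quadratic part: -u**2 + v**2. Cubic part: -2*u**3 + u**2*v - u*v**2 + 2*v**3.
The quadratic part v**2 - u**2 = (v − u)(v + u) splits into two distinct linear factors, so there are two distinct tangent lines y − 0 = ±(x − 0) — this is a node (ordinary double point).
Classification: node.


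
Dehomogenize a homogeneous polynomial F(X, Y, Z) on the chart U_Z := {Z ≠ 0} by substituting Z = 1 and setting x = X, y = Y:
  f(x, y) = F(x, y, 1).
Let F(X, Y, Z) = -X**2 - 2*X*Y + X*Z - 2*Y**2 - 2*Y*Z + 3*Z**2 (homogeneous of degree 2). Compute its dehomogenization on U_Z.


f(x, y) = -x**2 - 2*x*y + x - 2*y**2 - 2*y + 3

On U_Z we set Z = 1. Each monomial c·X^i·Y^j·Z^k in F becomes c·x^i·y^j·1^k = c·x^i·y^j.
Substituting Z = 1: F(X, Y, 1) = -x**2 - 2*x*y + x - 2*y**2 - 2*y + 3.
Note: deg(f) ≤ deg(F) = 2; strict inequality happens when F is divisible by Z (lost terms).


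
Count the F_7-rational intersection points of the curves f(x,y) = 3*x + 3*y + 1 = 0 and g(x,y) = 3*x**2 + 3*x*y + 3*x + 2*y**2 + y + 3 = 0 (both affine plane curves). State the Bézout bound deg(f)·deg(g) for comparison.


Common zeros: {(2, 0), (5, 4)}; count = 2; Bézout bound = 2.

deg(f) = 1, deg(g) = 2, so Bézout bound = 2.
Scan x ∈ F_7. For each x, list the y ∈ F_7 with f(x, y) ≡ 0 and those with g(x, y) ≡ 0 (mod 7); the common zeros in that column are the intersection.
  x = 0: f ≡ 0 at y ∈ {2}; g ≡ 0 at y ∈ ∅; common: ∅.
  x = 1: f ≡ 0 at y ∈ {1}; g ≡ 0 at y ∈ {6}; common: ∅.
  x = 2: f ≡ 0 at y ∈ {0}; g ≡ 0 at y ∈ {0}; common: {0}.
  x = 3: f ≡ 0 at y ∈ {6}; g ≡ 0 at y ∈ ∅; common: ∅.
  x = 4: f ≡ 0 at y ∈ {5}; g ≡ 0 at y ∈ {0, 4}; common: ∅.
  x = 5: f ≡ 0 at y ∈ {4}; g ≡ 0 at y ∈ {2, 4}; common: {4}.
  x = 6: f ≡ 0 at y ∈ {3}; g ≡ 0 at y ∈ {2, 6}; common: ∅.
Collecting: common zeros = {(2, 0), (5, 4)}, so the count is 2.
Comparison with the Bézout bound: 2 ≤ 2 = deg(f)·deg(g), as expected for curves with no common component (the bound is attained).


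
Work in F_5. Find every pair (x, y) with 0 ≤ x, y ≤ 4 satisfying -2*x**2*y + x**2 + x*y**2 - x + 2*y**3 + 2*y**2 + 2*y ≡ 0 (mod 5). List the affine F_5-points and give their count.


Affine F_5-points: {(0, 0), (1, 0), (1, 1), (2, 4), (3, 2), (3, 4), (4, 1), (4, 3)}; count = 8.

For each of the 25 pairs (x, y) ∈ F_5², evaluate f(x, y) mod 5. Record the zeros.
  x = 0: [0↦0, 1↦1, 2↦3, 3↦3, 4↦3]  zeros at y ∈ {0}
  x = 1: [0↦0, 1↦0, 2↦3, 3↦1, 4↦1]  zeros at y ∈ {0, 1}
  x = 2: [0↦2, 1↦2, 2↦2, 3↦4, 4↦0]  zeros at y ∈ {4}
  x = 3: [0↦1, 1↦2, 2↦0, 3↦2, 4↦0]  zeros at y ∈ {2, 4}
  x = 4: [0↦2, 1↦0, 2↦2, 3↦0, 4↦1]  zeros at y ∈ {1, 3}
Collecting zeros: affine points = {(0, 0), (1, 0), (1, 1), (2, 4), (3, 2), (3, 4), (4, 1), (4, 3)}.
Total count |C(F_5)_aff| = 8.


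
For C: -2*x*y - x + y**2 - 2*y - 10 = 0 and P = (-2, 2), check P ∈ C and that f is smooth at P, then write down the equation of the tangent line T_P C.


Tangent line at P: -5*x + 6*y - 22 = 0.

Step 1: f(-2, 2) = 0, so P lies on C.
Step 2: partial derivatives
  f_x(x, y) = -2*y - 1, f_y(x, y) = -2*x + 2*y - 2.
  f_x(P) = -5, f_y(P) = 6 (gradient nonzero, so P is smooth).
Step 3: tangent line at P: -5·(x − -2) + 6·(y − 2) = 0.
Expanding: -5*x + 6*y - 22 = 0.


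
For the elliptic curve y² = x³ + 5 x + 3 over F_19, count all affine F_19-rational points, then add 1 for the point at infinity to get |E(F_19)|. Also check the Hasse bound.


Affine points = {(1, 3), (1, 16), (3, 8), (3, 11), (4, 7), (4, 12), (5, 1), (5, 18), (7, 1), (7, 18), (8, 2), (8, 17), (9, 6), (9, 13), (12, 9), (12, 10), (13, 2), (13, 17), (14, 9), (14, 10), (17, 2), (17, 17), (18, 4), (18, 15)}; affine count = 24; |E(F_19)| = 25.

Discriminant check: Δ ∝ 4a³ + 27b² = 4·5³ + 27·3² = 4·125 + 27·9 ≡ 2 (mod 19). Nonzero ⇒ E is nonsingular.
For each x ∈ F_19, compute rhs = x³ + 5·x + 3 mod 19, then count y ∈ F_19 with y² ≡ rhs.
  x = 0: rhs = 3, matching y values: none (0 points).
  x = 1: rhs = 9, matching y values: 3, 16 (2 points).
  x = 2: rhs = 2, matching y values: none (0 points).
  x = 3: rhs = 7, matching y values: 8, 11 (2 points).
  x = 4: rhs = 11, matching y values: 7, 12 (2 points).
  x = 5: rhs = 1, matching y values: 1, 18 (2 points).
  x = 6: rhs = 2, matching y values: none (0 points).
  x = 7: rhs = 1, matching y values: 1, 18 (2 points).
  x = 8: rhs = 4, matching y values: 2, 17 (2 points).
  x = 9: rhs = 17, matching y values: 6, 13 (2 points).
  x = 10: rhs = 8, matching y values: none (0 points).
  x = 11: rhs = 2, matching y values: none (0 points).
  x = 12: rhs = 5, matching y values: 9, 10 (2 points).
  x = 13: rhs = 4, matching y values: 2, 17 (2 points).
  x = 14: rhs = 5, matching y values: 9, 10 (2 points).
  x = 15: rhs = 14, matching y values: none (0 points).
  x = 16: rhs = 18, matching y values: none (0 points).
  x = 17: rhs = 4, matching y values: 2, 17 (2 points).
  x = 18: rhs = 16, matching y values: 4, 15 (2 points).
Total affine count: 24.
Full point count |E(F_19)| = 24 + 1 = 25.
Hasse bound: |25 − (19+1)| = |5| = 5 ≤ 2√19 ≈ 8.7178 ✓.


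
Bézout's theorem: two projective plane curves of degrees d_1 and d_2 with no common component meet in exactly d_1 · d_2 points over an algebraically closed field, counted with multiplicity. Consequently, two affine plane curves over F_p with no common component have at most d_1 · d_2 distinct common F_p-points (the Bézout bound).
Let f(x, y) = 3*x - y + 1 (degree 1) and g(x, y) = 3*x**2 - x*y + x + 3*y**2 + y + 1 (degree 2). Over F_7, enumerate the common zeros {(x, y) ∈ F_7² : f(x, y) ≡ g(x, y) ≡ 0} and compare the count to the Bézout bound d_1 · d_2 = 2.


Common zeros: ∅; count = 0; Bézout bound = 2.

deg(f) = 1, deg(g) = 2, so Bézout bound = 2.
Scan x ∈ F_7. For each x, list the y ∈ F_7 with f(x, y) ≡ 0 and those with g(x, y) ≡ 0 (mod 7); the common zeros in that column are the intersection.
  x = 0: f ≡ 0 at y ∈ {1}; g ≡ 0 at y ∈ ∅; common: ∅.
  x = 1: f ≡ 0 at y ∈ {4}; g ≡ 0 at y ∈ ∅; common: ∅.
  x = 2: f ≡ 0 at y ∈ {0}; g ≡ 0 at y ∈ ∅; common: ∅.
  x = 3: f ≡ 0 at y ∈ {3}; g ≡ 0 at y ∈ ∅; common: ∅.
  x = 4: f ≡ 0 at y ∈ {6}; g ≡ 0 at y ∈ ∅; common: ∅.
  x = 5: f ≡ 0 at y ∈ {2}; g ≡ 0 at y ∈ ∅; common: ∅.
  x = 6: f ≡ 0 at y ∈ {5}; g ≡ 0 at y ∈ ∅; common: ∅.
Collecting: common zeros = ∅, so the count is 0.
Comparison with the Bézout bound: 0 ≤ 2 = deg(f)·deg(g), as expected for curves with no common component (the affine F_7-count falls short of the bound because intersections may lie at infinity, over extension fields, or carry multiplicity).


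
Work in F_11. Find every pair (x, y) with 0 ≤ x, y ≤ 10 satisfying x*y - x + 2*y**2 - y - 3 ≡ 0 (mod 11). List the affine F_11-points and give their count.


Affine F_11-points: {(0, 7), (0, 10), (5, 3), (5, 6), (6, 5), (6, 9), (8, 0), (8, 2), (10, 4), (10, 8)}; count = 10.

For each of the 121 pairs (x, y) ∈ F_11², evaluate f(x, y) mod 11. Record the zeros.
  x = 0: [0↦8, 1↦9, 2↦3, 3↦1, 4↦3, 5↦9, 6↦8, 7↦0, 8↦7, 9↦7, 10↦0]  zeros at y ∈ {7, 10}
  x = 1: [0↦7, 1↦9, 2↦4, 3↦3, 4↦6, 5↦2, 6↦2, 7↦6, 8↦3, 9↦4, 10↦9]  zeros at y ∈ ∅
  x = 2: [0↦6, 1↦9, 2↦5, 3↦5, 4↦9, 5↦6, 6↦7, 7↦1, 8↦10, 9↦1, 10↦7]  zeros at y ∈ ∅
  x = 3: [0↦5, 1↦9, 2↦6, 3↦7, 4↦1, 5↦10, 6↦1, 7↦7, 8↦6, 9↦9, 10↦5]  zeros at y ∈ ∅
  x = 4: [0↦4, 1↦9, 2↦7, 3↦9, 4↦4, 5↦3, 6↦6, 7↦2, 8↦2, 9↦6, 10↦3]  zeros at y ∈ ∅
  x = 5: [0↦3, 1↦9, 2↦8, 3↦0, 4↦7, 5↦7, 6↦0, 7↦8, 8↦9, 9↦3, 10↦1]  zeros at y ∈ {3, 6}
  x = 6: [0↦2, 1↦9, 2↦9, 3↦2, 4↦10, 5↦0, 6↦5, 7↦3, 8↦5, 9↦0, 10↦10]  zeros at y ∈ {5, 9}
  x = 7: [0↦1, 1↦9, 2↦10, 3↦4, 4↦2, 5↦4, 6↦10, 7↦9, 8↦1, 9↦8, 10↦8]  zeros at y ∈ ∅
  x = 8: [0↦0, 1↦9, 2↦0, 3↦6, 4↦5, 5↦8, 6↦4, 7↦4, 8↦8, 9↦5, 10↦6]  zeros at y ∈ {0, 2}
  x = 9: [0↦10, 1↦9, 2↦1, 3↦8, 4↦8, 5↦1, 6↦9, 7↦10, 8↦4, 9↦2, 10↦4]  zeros at y ∈ ∅
  x = 10: [0↦9, 1↦9, 2↦2, 3↦10, 4↦0, 5↦5, 6↦3, 7↦5, 8↦0, 9↦10, 10↦2]  zeros at y ∈ {4, 8}
Collecting zeros: affine points = {(0, 7), (0, 10), (5, 3), (5, 6), (6, 5), (6, 9), (8, 0), (8, 2), (10, 4), (10, 8)}.
Total count |C(F_11)_aff| = 10.


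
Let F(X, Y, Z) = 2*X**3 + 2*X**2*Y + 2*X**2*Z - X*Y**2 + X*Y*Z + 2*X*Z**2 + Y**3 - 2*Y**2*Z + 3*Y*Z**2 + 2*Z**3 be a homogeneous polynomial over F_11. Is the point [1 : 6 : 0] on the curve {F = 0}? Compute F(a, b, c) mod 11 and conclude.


F(1,6,0) ≡ 7 (mod 11); P is NOT on the curve.

Evaluate F(1, 6, 0) term-by-term (mod 11).
  2*X**3 ↦ 2·1·1·1 = 2
  2*X**2*Y ↦ 2·1·6·1 = 12
  2*X**2*Z ↦ 2·1·1·0 = 0
  -X*Y**2 ↦ -1·1·36·1 = -36
  X*Y*Z ↦ 1·1·6·0 = 0
  2*X*Z**2 ↦ 2·1·1·0 = 0
  Y**3 ↦ 1·1·216·1 = 216
  -2*Y**2*Z ↦ -2·1·36·0 = 0
  3*Y*Z**2 ↦ 3·1·6·0 = 0
  2*Z**3 ↦ 2·1·1·0 = 0
Sum: F(1, 6, 0) = (2) + (12) + (0) + (-36) + (0) + (0) + (216) + (0) + (0) + (0) = 194.
Reducing mod 11: 194 ≡ 7 (mod 11).
Since F(a, b, c) ≡ 7 ≠ 0 (mod 11), P does NOT lie on the curve.


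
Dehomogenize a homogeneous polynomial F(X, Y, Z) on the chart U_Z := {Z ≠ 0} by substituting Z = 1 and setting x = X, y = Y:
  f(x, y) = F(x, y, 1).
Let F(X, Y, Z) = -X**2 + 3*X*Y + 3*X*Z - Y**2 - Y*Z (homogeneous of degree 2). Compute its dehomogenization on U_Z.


f(x, y) = -x**2 + 3*x*y + 3*x - y**2 - y

On U_Z we set Z = 1. Each monomial c·X^i·Y^j·Z^k in F becomes c·x^i·y^j·1^k = c·x^i·y^j.
Substituting Z = 1: F(X, Y, 1) = -x**2 + 3*x*y + 3*x - y**2 - y.
Note: deg(f) ≤ deg(F) = 2; strict inequality happens when F is divisible by Z (lost terms).


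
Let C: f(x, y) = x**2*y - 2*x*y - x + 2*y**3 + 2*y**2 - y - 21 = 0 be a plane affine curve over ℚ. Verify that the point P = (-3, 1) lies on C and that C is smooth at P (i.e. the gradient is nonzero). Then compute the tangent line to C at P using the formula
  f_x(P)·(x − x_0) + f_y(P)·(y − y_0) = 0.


Tangent line at P: -9*x + 24*y - 51 = 0.

Step 1: f(-3, 1) = 0, so P lies on C.
Step 2: partial derivatives
  f_x(x, y) = 2*x*y - 2*y - 1, f_y(x, y) = x**2 - 2*x + 6*y**2 + 4*y - 1.
  f_x(P) = -9, f_y(P) = 24 (gradient nonzero, so P is smooth).
Step 3: tangent line at P: -9·(x − -3) + 24·(y − 1) = 0.
Expanding: -9*x + 24*y - 51 = 0.


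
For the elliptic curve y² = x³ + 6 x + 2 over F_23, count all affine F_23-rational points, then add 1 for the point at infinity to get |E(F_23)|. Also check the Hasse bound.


Affine points = {(0, 5), (0, 18), (1, 3), (1, 20), (3, 1), (3, 22), (6, 1), (6, 22), (9, 7), (9, 16), (10, 2), (10, 21), (12, 10), (12, 13), (13, 0), (14, 1), (14, 22), (16, 10), (16, 13), (17, 7), (17, 16), (18, 10), (18, 13), (19, 11), (19, 12), (20, 7), (20, 16), (22, 8), (22, 15)}; affine count = 29; |E(F_23)| = 30.

Discriminant check: Δ ∝ 4a³ + 27b² = 4·6³ + 27·2² = 4·216 + 27·4 ≡ 6 (mod 23). Nonzero ⇒ E is nonsingular.
For each x ∈ F_23, compute rhs = x³ + 6·x + 2 mod 23, then count y ∈ F_23 with y² ≡ rhs.
  x = 0: rhs = 2, matching y values: 5, 18 (2 points).
  x = 1: rhs = 9, matching y values: 3, 20 (2 points).
  x = 2: rhs = 22, matching y values: none (0 points).
  x = 3: rhs = 1, matching y values: 1, 22 (2 points).
  x = 4: rhs = 21, matching y values: none (0 points).
  x = 5: rhs = 19, matching y values: none (0 points).
  x = 6: rhs = 1, matching y values: 1, 22 (2 points).
  x = 7: rhs = 19, matching y values: none (0 points).
  x = 8: rhs = 10, matching y values: none (0 points).
  x = 9: rhs = 3, matching y values: 7, 16 (2 points).
  x = 10: rhs = 4, matching y values: 2, 21 (2 points).
  x = 11: rhs = 19, matching y values: none (0 points).
  x = 12: rhs = 8, matching y values: 10, 13 (2 points).
  x = 13: rhs = 0, matching y values: 0 (1 points).
  x = 14: rhs = 1, matching y values: 1, 22 (2 points).
  x = 15: rhs = 17, matching y values: none (0 points).
  x = 16: rhs = 8, matching y values: 10, 13 (2 points).
  x = 17: rhs = 3, matching y values: 7, 16 (2 points).
  x = 18: rhs = 8, matching y values: 10, 13 (2 points).
  x = 19: rhs = 6, matching y values: 11, 12 (2 points).
  x = 20: rhs = 3, matching y values: 7, 16 (2 points).
  x = 21: rhs = 5, matching y values: none (0 points).
  x = 22: rhs = 18, matching y values: 8, 15 (2 points).
Total affine count: 29.
Full point count |E(F_23)| = 29 + 1 = 30.
Hasse bound: |30 − (23+1)| = |6| = 6 ≤ 2√23 ≈ 9.5917 ✓.
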